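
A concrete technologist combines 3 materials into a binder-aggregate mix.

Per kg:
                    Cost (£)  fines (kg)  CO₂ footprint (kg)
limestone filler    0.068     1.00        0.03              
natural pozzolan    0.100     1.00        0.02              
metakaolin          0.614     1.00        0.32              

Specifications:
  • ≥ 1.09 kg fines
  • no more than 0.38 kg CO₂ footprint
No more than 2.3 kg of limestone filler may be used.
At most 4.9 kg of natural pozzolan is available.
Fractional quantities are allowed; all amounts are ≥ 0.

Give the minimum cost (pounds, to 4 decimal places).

Treat it as an LP. Let x1 = kg of limestone filler, x2 = kg of natural pozzolan, x3 = kg of metakaolin.
Minimize 0.068x1 + 0.1x2 + 0.614x3 s.t.:
  1x1 + 1x2 + 1x3 ≥ 1.09   (fines)
  0.03x1 + 0.02x2 + 0.32x3 ≤ 0.38   (CO₂ footprint)
  x1 ≤ 2.3
  x2 ≤ 4.9
  x1, x2, x3 ≥ 0.
The cheapest feasible vertex uses only limestone filler; natural pozzolan, metakaolin are not used. Binding constraint: fines.
That vertex is x1 = 1.09.
Hence cost = 0.068·1.09 = £0.074120.

£0.0741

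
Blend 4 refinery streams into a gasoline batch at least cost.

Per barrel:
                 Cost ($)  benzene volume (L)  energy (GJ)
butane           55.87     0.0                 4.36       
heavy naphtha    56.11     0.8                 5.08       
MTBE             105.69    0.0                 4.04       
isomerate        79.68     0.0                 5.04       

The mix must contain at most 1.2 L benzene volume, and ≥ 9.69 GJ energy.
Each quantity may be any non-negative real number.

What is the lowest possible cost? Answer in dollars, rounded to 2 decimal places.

Let x1 = barrels of butane, x2 = barrels of heavy naphtha, x3 = barrels of MTBE, x4 = barrels of isomerate.
Minimize 55.87x1 + 56.11x2 + 105.69x3 + 79.68x4 s.t.:
  0.8x2 ≤ 1.2   (benzene volume)
  4.36x1 + 5.08x2 + 4.04x3 + 5.04x4 ≥ 9.69   (energy)
  x1, x2, x3, x4 ≥ 0.
At the optimum only butane, heavy naphtha are positive (MTBE, isomerate = 0). There the benzene volume and energy constraints are tight.
Optimal quantities: butane = 0.4748 barrels, heavy naphtha = 1.5 barrels.
Hence cost = 55.87·0.4748 + 56.11·1.5 = $110.6921.

$110.69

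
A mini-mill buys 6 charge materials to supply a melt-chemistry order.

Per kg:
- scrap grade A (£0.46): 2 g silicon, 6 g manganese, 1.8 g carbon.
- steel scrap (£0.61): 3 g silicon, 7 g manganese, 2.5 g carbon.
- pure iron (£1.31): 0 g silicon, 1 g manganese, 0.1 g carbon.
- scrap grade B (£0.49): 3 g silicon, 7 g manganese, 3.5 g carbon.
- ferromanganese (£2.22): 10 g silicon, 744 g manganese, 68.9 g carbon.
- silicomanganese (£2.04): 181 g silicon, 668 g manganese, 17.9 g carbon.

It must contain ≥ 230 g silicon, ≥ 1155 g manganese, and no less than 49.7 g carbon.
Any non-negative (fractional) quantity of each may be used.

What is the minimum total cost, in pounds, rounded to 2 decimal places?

£3.50

Let x1 = kg of scrap grade A, x2 = kg of steel scrap, x3 = kg of pure iron, x4 = kg of scrap grade B, x5 = kg of ferromanganese, x6 = kg of silicomanganese.
min 0.46x1 + 0.61x2 + 1.31x3 + 0.49x4 + 2.22x5 + 2.04x6 s.t.:
  2x1 + 3x2 + 3x4 + 10x5 + 181x6 ≥ 230   (silicon)
  6x1 + 7x2 + 1x3 + 7x4 + 744x5 + 668x6 ≥ 1155   (manganese)
  1.8x1 + 2.5x2 + 0.1x3 + 3.5x4 + 68.9x5 + 17.9x6 ≥ 49.7   (carbon)
  x1, x2, x3, x4, x5, x6 ≥ 0.
At the optimum only ferromanganese, silicomanganese are positive (scrap grade A, steel scrap, pure iron, scrap grade B = 0). There the silicon and manganese constraints are tight.
Optimal quantities: ferromanganese = 0.43298 kg, silicomanganese = 1.2468 kg.
Cost = 2.22·0.43298 + 2.04·1.2468 = 3.5047.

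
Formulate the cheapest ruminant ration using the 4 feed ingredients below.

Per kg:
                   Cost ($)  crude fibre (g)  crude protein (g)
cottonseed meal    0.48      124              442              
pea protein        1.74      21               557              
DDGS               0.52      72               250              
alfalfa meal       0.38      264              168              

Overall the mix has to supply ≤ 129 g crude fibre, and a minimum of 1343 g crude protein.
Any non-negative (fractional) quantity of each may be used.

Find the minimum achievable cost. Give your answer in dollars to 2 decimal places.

Treat it as an LP. Let x1 = kg of cottonseed meal, x2 = kg of pea protein, x3 = kg of DDGS, x4 = kg of alfalfa meal.
min 0.48x1 + 1.74x2 + 0.52x3 + 0.38x4 s.t.:
  124x1 + 21x2 + 72x3 + 264x4 ≤ 129   (crude fibre)
  442x1 + 557x2 + 250x3 + 168x4 ≥ 1343   (crude protein)
  x1, x2, x3, x4 ≥ 0.
The minimum-cost mix takes nothing from DDGS, alfalfa meal — only cottonseed meal, pea protein. There the crude fibre and crude protein constraints are tight.
Optimal quantities: cottonseed meal = 0.7301 kg, pea protein = 1.832 kg.
Total cost: 0.48·0.7301 + 1.74·1.832 = 3.5381.

$3.54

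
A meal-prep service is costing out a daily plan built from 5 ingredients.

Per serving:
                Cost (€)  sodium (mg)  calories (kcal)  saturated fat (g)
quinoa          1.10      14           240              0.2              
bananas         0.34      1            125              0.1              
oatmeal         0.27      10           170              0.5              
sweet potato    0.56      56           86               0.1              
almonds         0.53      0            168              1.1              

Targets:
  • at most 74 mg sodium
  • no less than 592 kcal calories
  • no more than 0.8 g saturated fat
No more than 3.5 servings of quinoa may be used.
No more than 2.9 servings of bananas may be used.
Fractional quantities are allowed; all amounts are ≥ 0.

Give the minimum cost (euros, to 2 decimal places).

€1.58

Set it up as a linear program. Let x1 = servings of quinoa, x2 = servings of bananas, x3 = servings of oatmeal, x4 = servings of sweet potato, x5 = servings of almonds.
Minimise 1.1x1 + 0.34x2 + 0.27x3 + 0.56x4 + 0.53x5 subject to:
  14x1 + 1x2 + 10x3 + 56x4 ≤ 74   (sodium)
  240x1 + 125x2 + 170x3 + 86x4 + 168x5 ≥ 592   (calories)
  0.2x1 + 0.1x2 + 0.5x3 + 0.1x4 + 1.1x5 ≤ 0.8   (saturated fat)
  x1 ≤ 3.5
  x2 ≤ 2.9
  x1, x2, x3, x4, x5 ≥ 0.
The cheapest feasible vertex uses only quinoa, bananas, oatmeal; sweet potato, almonds are not used. The calories, saturated fat, the bananas cap requirements are met with equality.
So quinoa = 0.3262 servings, bananas = 2.9 servings, oatmeal = 0.8895 servings.
Hence cost = 1.1·0.3262 + 0.34·2.9 + 0.27·0.8895 = €1.58499.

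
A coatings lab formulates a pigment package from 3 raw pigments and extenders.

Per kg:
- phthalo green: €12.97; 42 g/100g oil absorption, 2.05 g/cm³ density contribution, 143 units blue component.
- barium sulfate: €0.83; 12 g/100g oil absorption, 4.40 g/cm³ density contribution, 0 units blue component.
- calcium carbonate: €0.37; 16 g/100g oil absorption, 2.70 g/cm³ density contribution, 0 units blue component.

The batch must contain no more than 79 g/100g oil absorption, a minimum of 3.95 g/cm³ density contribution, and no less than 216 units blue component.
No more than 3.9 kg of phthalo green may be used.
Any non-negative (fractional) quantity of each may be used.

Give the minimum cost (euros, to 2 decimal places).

Let x1 = kg of phthalo green, x2 = kg of barium sulfate, x3 = kg of calcium carbonate.
Minimise 12.97x1 + 0.83x2 + 0.37x3 s.t.:
  42x1 + 12x2 + 16x3 ≤ 79   (oil absorption)
  2.05x1 + 4.4x2 + 2.7x3 ≥ 3.95   (density contribution)
  143x1 ≥ 216   (blue component)
  x1 ≤ 3.9
  x1, x2, x3 ≥ 0.
The optimal basis is {phthalo green, calcium carbonate}; barium sulfate drops out. There the density contribution and blue component constraints are tight.
Solving gives x1 = 1.5105, x3 = 0.31611.
Hence cost = 12.97·1.5105 + 0.37·0.31611 = €19.7081.

€19.71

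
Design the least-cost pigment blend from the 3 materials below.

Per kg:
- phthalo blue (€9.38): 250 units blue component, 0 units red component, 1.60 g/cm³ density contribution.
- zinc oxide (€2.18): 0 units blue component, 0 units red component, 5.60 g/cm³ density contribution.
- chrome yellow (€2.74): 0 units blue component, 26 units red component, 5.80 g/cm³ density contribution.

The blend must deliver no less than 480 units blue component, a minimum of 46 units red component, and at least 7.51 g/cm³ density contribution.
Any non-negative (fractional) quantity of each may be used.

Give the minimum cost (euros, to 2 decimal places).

Treat it as an LP. Let x1 = kg of phthalo blue, x2 = kg of zinc oxide, x3 = kg of chrome yellow.
Minimize 9.38x1 + 2.18x2 + 2.74x3 with:
  250x1 ≥ 480   (blue component)
  26x3 ≥ 46   (red component)
  1.6x1 + 5.6x2 + 5.8x3 ≥ 7.51   (density contribution)
  x1, x2, x3 ≥ 0.
At the optimum only phthalo blue, chrome yellow are positive (zinc oxide = 0). There the blue component and red component constraints are tight.
Optimal quantities: phthalo blue = 1.92 kg, chrome yellow = 1.769 kg.
Hence cost = 9.38·1.92 + 2.74·1.769 = €22.8567.

€22.86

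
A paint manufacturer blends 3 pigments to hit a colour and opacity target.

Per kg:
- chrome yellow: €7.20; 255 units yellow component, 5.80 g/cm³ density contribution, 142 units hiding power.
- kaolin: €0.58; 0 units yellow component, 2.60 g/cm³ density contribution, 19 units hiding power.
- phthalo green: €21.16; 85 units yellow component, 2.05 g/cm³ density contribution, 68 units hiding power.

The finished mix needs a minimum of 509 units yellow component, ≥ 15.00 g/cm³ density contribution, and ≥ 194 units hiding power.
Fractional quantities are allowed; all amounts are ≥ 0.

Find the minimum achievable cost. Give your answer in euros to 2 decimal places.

€15.14

Set it up as a linear program. Let x1 = kg of chrome yellow, x2 = kg of kaolin, x3 = kg of phthalo green.
Minimize 7.2x1 + 0.58x2 + 21.16x3 s.t.:
  255x1 + 85x3 ≥ 509   (yellow component)
  5.8x1 + 2.6x2 + 2.05x3 ≥ 15   (density contribution)
  142x1 + 19x2 + 68x3 ≥ 194   (hiding power)
  x1, x2, x3 ≥ 0.
The minimum-cost mix takes nothing from phthalo green — only chrome yellow, kaolin. Binding constraints: yellow component and density contribution.
Solving gives x1 = 1.9961, x2 = 1.3164.
Total cost: 7.2·1.9961 + 0.58·1.3164 = 15.1354.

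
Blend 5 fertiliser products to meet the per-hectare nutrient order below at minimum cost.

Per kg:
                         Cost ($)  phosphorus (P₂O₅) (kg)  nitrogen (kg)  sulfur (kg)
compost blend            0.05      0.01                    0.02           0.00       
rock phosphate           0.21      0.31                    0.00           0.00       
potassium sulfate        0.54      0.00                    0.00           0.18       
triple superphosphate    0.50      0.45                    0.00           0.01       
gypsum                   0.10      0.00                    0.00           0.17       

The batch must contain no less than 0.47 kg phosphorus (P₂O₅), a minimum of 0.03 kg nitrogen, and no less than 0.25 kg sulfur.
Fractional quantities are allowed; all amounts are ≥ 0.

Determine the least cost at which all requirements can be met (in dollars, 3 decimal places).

This is a linear program. Let x1 = kg of compost blend, x2 = kg of rock phosphate, x3 = kg of potassium sulfate, x4 = kg of triple superphosphate, x5 = kg of gypsum.
Minimize 0.05x1 + 0.21x2 + 0.54x3 + 0.5x4 + 0.1x5 subject to:
  0.01x1 + 0.31x2 + 0.45x4 ≥ 0.47   (phosphorus (P₂O₅))
  0.02x1 ≥ 0.03   (nitrogen)
  0.18x3 + 0.01x4 + 0.17x5 ≥ 0.25   (sulfur)
  x1, x2, x3, x4, x5 ≥ 0.
The cheapest feasible vertex uses only compost blend, rock phosphate, gypsum; potassium sulfate, triple superphosphate are not used. Binding constraints: phosphorus (P₂O₅), nitrogen, sulfur.
Solving gives x1 = 1.5, x2 = 1.468, x5 = 1.471.
Cost = 0.05·1.5 + 0.21·1.468 + 0.1·1.471 = 0.53038.

$0.530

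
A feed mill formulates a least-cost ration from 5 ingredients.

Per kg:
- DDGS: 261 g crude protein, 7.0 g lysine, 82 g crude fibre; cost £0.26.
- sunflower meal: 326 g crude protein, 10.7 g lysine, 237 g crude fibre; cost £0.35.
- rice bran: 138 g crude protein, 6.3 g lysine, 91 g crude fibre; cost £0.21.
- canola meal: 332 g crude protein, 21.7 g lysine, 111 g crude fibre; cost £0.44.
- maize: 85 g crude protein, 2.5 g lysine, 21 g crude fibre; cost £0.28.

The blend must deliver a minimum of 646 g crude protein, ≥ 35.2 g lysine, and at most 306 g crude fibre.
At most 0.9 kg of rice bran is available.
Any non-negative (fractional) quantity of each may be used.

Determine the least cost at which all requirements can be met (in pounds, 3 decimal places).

Treat it as an LP. Let x1 = kg of DDGS, x2 = kg of sunflower meal, x3 = kg of rice bran, x4 = kg of canola meal, x5 = kg of maize.
min 0.26x1 + 0.35x2 + 0.21x3 + 0.44x4 + 0.28x5 subject to:
  261x1 + 326x2 + 138x3 + 332x4 + 85x5 ≥ 646   (crude protein)
  7x1 + 10.7x2 + 6.3x3 + 21.7x4 + 2.5x5 ≥ 35.2   (lysine)
  82x1 + 237x2 + 91x3 + 111x4 + 21x5 ≤ 306   (crude fibre)
  x3 ≤ 0.9
  x1, x2, x3, x4, x5 ≥ 0.
The minimum-cost mix takes nothing from sunflower meal, rice bran, maize — only DDGS, canola meal. There the crude protein and lysine constraints are tight.
Optimal quantities: DDGS = 0.6982 kg, canola meal = 1.397 kg.
Cost = 0.26·0.6982 + 0.44·1.397 = 0.79621.

£0.796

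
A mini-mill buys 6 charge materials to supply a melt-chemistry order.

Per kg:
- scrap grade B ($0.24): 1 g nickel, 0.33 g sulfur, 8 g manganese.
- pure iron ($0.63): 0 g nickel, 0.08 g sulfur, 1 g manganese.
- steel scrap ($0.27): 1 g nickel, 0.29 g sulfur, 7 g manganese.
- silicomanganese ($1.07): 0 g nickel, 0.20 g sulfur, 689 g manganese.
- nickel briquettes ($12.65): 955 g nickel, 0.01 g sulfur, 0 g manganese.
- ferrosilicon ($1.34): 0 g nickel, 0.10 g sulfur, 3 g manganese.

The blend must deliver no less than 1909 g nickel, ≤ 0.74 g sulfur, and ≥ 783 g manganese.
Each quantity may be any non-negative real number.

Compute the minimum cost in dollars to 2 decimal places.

Let x1 = kg of scrap grade B, x2 = kg of pure iron, x3 = kg of steel scrap, x4 = kg of silicomanganese, x5 = kg of nickel briquettes, x6 = kg of ferrosilicon.
Minimise 0.24x1 + 0.63x2 + 0.27x3 + 1.07x4 + 12.65x5 + 1.34x6 subject to:
  1x1 + 1x3 + 955x5 ≥ 1909   (nickel)
  0.33x1 + 0.08x2 + 0.29x3 + 0.2x4 + 0.01x5 + 0.1x6 ≤ 0.74   (sulfur)
  8x1 + 1x2 + 7x3 + 689x4 + 3x6 ≥ 783   (manganese)
  x1, x2, x3, x4, x5, x6 ≥ 0.
The cheapest feasible vertex uses only silicomanganese, nickel briquettes; scrap grade B, pure iron, steel scrap, ferrosilicon are not used. Binding constraints: nickel and manganese.
Optimal quantities: silicomanganese = 1.136 kg, nickel briquettes = 1.999 kg.
Total cost: 1.07·1.136 + 12.65·1.999 = 26.5029.

$26.50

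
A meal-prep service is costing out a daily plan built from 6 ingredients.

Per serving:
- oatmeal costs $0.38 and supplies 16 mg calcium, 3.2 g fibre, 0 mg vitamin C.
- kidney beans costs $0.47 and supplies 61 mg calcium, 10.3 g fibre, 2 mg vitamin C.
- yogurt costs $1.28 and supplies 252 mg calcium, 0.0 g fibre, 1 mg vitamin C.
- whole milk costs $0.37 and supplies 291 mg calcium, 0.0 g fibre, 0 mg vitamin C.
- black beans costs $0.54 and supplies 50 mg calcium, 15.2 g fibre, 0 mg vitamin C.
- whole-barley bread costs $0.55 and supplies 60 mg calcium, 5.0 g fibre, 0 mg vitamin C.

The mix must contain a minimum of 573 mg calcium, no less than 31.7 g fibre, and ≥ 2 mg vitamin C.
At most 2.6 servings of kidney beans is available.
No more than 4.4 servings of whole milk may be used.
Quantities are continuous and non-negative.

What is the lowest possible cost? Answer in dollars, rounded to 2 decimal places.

Let x1 = servings of oatmeal, x2 = servings of kidney beans, x3 = servings of yogurt, x4 = servings of whole milk, x5 = servings of black beans, x6 = servings of whole-barley bread.
Minimize 0.38x1 + 0.47x2 + 1.28x3 + 0.37x4 + 0.54x5 + 0.55x6 subject to:
  16x1 + 61x2 + 252x3 + 291x4 + 50x5 + 60x6 ≥ 573   (calcium)
  3.2x1 + 10.3x2 + 15.2x5 + 5x6 ≥ 31.7   (fibre)
  2x2 + 1x3 ≥ 2   (vitamin C)
  x2 ≤ 2.6
  x4 ≤ 4.4
  x1, x2, x3, x4, x5, x6 ≥ 0.
The optimal basis is {kidney beans, whole milk, black beans}; oatmeal, yogurt, whole-barley bread drop out. Binding constraints: calcium, fibre, vitamin C.
Optimal quantities: kidney beans = 1 serving, whole milk = 1.518 servings, black beans = 1.408 servings.
Hence cost = 0.47·1 + 0.37·1.518 + 0.54·1.408 = $1.7920.

$1.79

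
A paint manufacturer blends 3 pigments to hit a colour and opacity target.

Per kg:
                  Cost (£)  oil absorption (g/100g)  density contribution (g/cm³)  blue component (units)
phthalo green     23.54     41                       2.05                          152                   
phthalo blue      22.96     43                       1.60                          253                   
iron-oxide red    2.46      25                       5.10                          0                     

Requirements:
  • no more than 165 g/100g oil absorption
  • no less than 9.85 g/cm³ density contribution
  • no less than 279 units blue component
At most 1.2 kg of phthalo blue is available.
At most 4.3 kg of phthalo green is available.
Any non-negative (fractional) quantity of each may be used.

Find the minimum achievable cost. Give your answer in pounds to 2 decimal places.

£29.22

This is a linear program. Let x1 = kg of phthalo green, x2 = kg of phthalo blue, x3 = kg of iron-oxide red.
min 23.54x1 + 22.96x2 + 2.46x3 with:
  41x1 + 43x2 + 25x3 ≤ 165   (oil absorption)
  2.05x1 + 1.6x2 + 5.1x3 ≥ 9.85   (density contribution)
  152x1 + 253x2 ≥ 279   (blue component)
  x2 ≤ 1.2
  x1 ≤ 4.3
  x1, x2, x3 ≥ 0.
The cheapest feasible vertex uses only phthalo blue, iron-oxide red; phthalo green is not used. There the density contribution and blue component constraints are tight.
That vertex is x2 = 1.103, x3 = 1.585.
Objective = 22.96·1.103 + 2.46·1.585 = 29.2240.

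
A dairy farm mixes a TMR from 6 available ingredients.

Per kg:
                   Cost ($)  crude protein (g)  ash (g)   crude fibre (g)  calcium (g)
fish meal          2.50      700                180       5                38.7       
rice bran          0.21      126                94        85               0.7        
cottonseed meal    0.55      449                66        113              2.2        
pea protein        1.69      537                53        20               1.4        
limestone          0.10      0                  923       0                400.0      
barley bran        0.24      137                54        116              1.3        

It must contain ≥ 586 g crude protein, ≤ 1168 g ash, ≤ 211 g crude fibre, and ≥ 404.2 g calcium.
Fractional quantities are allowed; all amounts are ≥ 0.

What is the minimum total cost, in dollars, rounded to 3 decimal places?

$0.818

Set it up as a linear program. Let x1 = kg of fish meal, x2 = kg of rice bran, x3 = kg of cottonseed meal, x4 = kg of pea protein, x5 = kg of limestone, x6 = kg of barley bran.
Minimise 2.5x1 + 0.21x2 + 0.55x3 + 1.69x4 + 0.1x5 + 0.24x6 s.t.:
  700x1 + 126x2 + 449x3 + 537x4 + 137x6 ≥ 586   (crude protein)
  180x1 + 94x2 + 66x3 + 53x4 + 923x5 + 54x6 ≤ 1168   (ash)
  5x1 + 85x2 + 113x3 + 20x4 + 116x6 ≤ 211   (crude fibre)
  38.7x1 + 0.7x2 + 2.2x3 + 1.4x4 + 400x5 + 1.3x6 ≥ 404.2   (calcium)
  x1, x2, x3, x4, x5, x6 ≥ 0.
The cheapest feasible vertex uses only cottonseed meal, limestone; fish meal, rice bran, pea protein, barley bran are not used. Binding constraints: crude protein and calcium.
That vertex is x3 = 1.305, x5 = 1.003.
Hence cost = 0.55·1.305 + 0.1·1.003 = $0.81805.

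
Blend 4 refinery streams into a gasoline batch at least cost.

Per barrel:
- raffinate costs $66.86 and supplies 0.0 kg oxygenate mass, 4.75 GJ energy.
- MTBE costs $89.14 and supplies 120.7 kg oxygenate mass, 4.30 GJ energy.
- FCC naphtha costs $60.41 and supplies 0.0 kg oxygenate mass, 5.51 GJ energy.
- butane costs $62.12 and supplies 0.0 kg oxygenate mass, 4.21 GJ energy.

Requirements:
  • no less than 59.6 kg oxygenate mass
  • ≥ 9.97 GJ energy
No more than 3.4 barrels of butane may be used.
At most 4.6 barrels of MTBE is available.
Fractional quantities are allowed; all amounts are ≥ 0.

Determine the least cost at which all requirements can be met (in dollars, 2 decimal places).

$130.05

Let x1 = barrels of raffinate, x2 = barrels of MTBE, x3 = barrels of FCC naphtha, x4 = barrels of butane.
Minimize 66.86x1 + 89.14x2 + 60.41x3 + 62.12x4 subject to:
  120.7x2 ≥ 59.6   (oxygenate mass)
  4.75x1 + 4.3x2 + 5.51x3 + 4.21x4 ≥ 9.97   (energy)
  x4 ≤ 3.4
  x2 ≤ 4.6
  x1, x2, x3, x4 ≥ 0.
The optimal basis is {MTBE, FCC naphtha}; raffinate, butane drop out. There the oxygenate mass and energy constraints are tight.
Optimal quantities: MTBE = 0.49379 barrels, FCC naphtha = 1.4241 barrels.
Total cost: 89.14·0.49379 + 60.41·1.4241 = 130.0463.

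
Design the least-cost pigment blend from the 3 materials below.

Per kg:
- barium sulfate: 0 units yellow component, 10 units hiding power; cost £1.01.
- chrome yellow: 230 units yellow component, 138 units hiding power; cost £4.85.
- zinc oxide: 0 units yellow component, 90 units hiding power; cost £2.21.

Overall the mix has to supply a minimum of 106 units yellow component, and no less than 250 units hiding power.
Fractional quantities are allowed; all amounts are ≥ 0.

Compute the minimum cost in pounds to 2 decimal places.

Let x1 = kg of barium sulfate, x2 = kg of chrome yellow, x3 = kg of zinc oxide.
Minimize 1.01x1 + 4.85x2 + 2.21x3 subject to:
  230x2 ≥ 106   (yellow component)
  10x1 + 138x2 + 90x3 ≥ 250   (hiding power)
  x1, x2, x3 ≥ 0.
The cheapest feasible vertex uses only chrome yellow, zinc oxide; barium sulfate is not used. There the yellow component and hiding power constraints are tight.
So chrome yellow = 0.4609 kg, zinc oxide = 2.071 kg.
Cost = 4.85·0.4609 + 2.21·2.071 = 6.8123.

£6.81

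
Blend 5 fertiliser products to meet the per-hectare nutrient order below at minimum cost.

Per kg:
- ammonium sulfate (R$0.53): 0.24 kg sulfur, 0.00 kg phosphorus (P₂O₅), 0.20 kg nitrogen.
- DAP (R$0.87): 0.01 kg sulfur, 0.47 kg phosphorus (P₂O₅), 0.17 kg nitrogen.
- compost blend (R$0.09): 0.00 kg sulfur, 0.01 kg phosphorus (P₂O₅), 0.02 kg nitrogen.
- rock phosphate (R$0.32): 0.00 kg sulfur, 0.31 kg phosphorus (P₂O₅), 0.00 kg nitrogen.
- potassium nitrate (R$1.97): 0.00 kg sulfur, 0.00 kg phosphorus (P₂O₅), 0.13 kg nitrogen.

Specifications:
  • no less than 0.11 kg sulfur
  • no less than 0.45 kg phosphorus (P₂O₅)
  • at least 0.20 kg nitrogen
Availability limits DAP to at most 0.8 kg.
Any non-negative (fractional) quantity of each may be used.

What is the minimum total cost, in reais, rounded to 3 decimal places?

R$0.951

This is a linear program. Let x1 = kg of ammonium sulfate, x2 = kg of DAP, x3 = kg of compost blend, x4 = kg of rock phosphate, x5 = kg of potassium nitrate.
min 0.53x1 + 0.87x2 + 0.09x3 + 0.32x4 + 1.97x5 with:
  0.24x1 + 0.01x2 ≥ 0.11   (sulfur)
  0.47x2 + 0.01x3 + 0.31x4 ≥ 0.45   (phosphorus (P₂O₅))
  0.2x1 + 0.17x2 + 0.02x3 + 0.13x5 ≥ 0.2   (nitrogen)
  x2 ≤ 0.8
  x1, x2, x3, x4, x5 ≥ 0.
The cheapest feasible vertex uses only ammonium sulfate, DAP, rock phosphate; compost blend, potassium nitrate are not used. Binding constraints: sulfur, phosphorus (P₂O₅), nitrogen.
Optimal quantities: ammonium sulfate = 0.4304 kg, DAP = 0.6701 kg, rock phosphate = 0.4357 kg.
Total cost: 0.53·0.4304 + 0.87·0.6701 + 0.32·0.4357 = 0.95052.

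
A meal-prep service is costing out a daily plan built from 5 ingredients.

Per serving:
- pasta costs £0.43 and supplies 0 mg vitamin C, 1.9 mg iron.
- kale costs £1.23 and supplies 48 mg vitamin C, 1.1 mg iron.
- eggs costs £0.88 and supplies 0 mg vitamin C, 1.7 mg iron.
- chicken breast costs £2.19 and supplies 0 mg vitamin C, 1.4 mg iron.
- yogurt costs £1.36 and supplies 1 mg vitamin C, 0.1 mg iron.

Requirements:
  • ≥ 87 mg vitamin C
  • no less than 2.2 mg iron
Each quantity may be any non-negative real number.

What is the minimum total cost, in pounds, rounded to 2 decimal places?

£2.28

Set it up as a linear program. Let x1 = servings of pasta, x2 = servings of kale, x3 = servings of eggs, x4 = servings of chicken breast, x5 = servings of yogurt.
min 0.43x1 + 1.23x2 + 0.88x3 + 2.19x4 + 1.36x5 with:
  48x2 + 1x5 ≥ 87   (vitamin C)
  1.9x1 + 1.1x2 + 1.7x3 + 1.4x4 + 0.1x5 ≥ 2.2   (iron)
  x1, x2, x3, x4, x5 ≥ 0.
The cheapest feasible vertex uses only pasta, kale; eggs, chicken breast, yogurt are not used. There the vitamin C and iron constraints are tight.
Solving gives x1 = 0.1086, x2 = 1.812.
Cost = 0.43·0.1086 + 1.23·1.812 = 2.2755.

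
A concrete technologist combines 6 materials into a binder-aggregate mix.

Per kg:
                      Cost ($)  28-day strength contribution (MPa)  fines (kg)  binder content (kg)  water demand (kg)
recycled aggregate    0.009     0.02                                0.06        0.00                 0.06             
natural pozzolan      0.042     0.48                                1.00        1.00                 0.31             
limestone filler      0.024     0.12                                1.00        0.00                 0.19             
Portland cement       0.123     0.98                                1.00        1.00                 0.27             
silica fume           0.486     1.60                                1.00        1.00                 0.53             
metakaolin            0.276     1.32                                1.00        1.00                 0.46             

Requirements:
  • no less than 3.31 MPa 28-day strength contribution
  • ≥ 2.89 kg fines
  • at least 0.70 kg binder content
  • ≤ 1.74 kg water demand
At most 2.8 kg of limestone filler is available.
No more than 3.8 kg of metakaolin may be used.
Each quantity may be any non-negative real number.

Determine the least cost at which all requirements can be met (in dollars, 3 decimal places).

Treat it as an LP. Let x1 = kg of recycled aggregate, x2 = kg of natural pozzolan, x3 = kg of limestone filler, x4 = kg of Portland cement, x5 = kg of silica fume, x6 = kg of metakaolin.
Minimize 0.009x1 + 0.042x2 + 0.024x3 + 0.123x4 + 0.486x5 + 0.276x6 s.t.:
  0.02x1 + 0.48x2 + 0.12x3 + 0.98x4 + 1.6x5 + 1.32x6 ≥ 3.31   (28-day strength contribution)
  0.06x1 + 1x2 + 1x3 + 1x4 + 1x5 + 1x6 ≥ 2.89   (fines)
  1x2 + 1x4 + 1x5 + 1x6 ≥ 0.7   (binder content)
  0.06x1 + 0.31x2 + 0.19x3 + 0.27x4 + 0.53x5 + 0.46x6 ≤ 1.74   (water demand)
  x3 ≤ 2.8
  x6 ≤ 3.8
  x1, x2, x3, x4, x5, x6 ≥ 0.
The optimal basis is {natural pozzolan, Portland cement}; recycled aggregate, limestone filler, silica fume, metakaolin drop out. Binding constraints: 28-day strength contribution and water demand.
Solving gives x2 = 4.658, x4 = 1.096.
Hence cost = 0.042·4.658 + 0.123·1.096 = $0.33044.

$0.330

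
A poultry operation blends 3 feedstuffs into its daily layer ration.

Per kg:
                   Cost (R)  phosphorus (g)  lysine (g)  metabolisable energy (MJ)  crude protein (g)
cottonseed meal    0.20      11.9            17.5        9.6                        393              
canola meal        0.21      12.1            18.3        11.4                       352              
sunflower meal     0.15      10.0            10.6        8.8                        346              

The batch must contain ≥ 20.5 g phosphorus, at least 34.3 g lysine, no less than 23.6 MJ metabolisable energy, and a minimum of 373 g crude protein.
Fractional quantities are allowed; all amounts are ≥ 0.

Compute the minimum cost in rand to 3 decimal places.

Let x1 = kg of cottonseed meal, x2 = kg of canola meal, x3 = kg of sunflower meal.
min 0.2x1 + 0.21x2 + 0.15x3 subject to:
  11.9x1 + 12.1x2 + 10x3 ≥ 20.5   (phosphorus)
  17.5x1 + 18.3x2 + 10.6x3 ≥ 34.3   (lysine)
  9.6x1 + 11.4x2 + 8.8x3 ≥ 23.6   (metabolisable energy)
  393x1 + 352x2 + 346x3 ≥ 373   (crude protein)
  x1, x2, x3 ≥ 0.
The optimal basis is {canola meal, sunflower meal}; cottonseed meal drops out. There the lysine and metabolisable energy constraints are tight.
So canola meal = 1.286 kg, sunflower meal = 1.016 kg.
Cost = 0.21·1.286 + 0.15·1.016 = 0.42246.

R0.422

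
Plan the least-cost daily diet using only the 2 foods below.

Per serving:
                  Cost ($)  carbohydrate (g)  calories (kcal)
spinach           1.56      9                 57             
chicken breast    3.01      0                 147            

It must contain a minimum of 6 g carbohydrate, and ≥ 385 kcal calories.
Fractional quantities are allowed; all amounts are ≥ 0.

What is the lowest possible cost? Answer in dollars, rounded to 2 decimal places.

$8.15

This is a linear program. Let x1 = servings of spinach, x2 = servings of chicken breast.
Minimise 1.56x1 + 3.01x2 with:
  9x1 ≥ 6   (carbohydrate)
  57x1 + 147x2 ≥ 385   (calories)
  x1, x2 ≥ 0.
Both inputs are positive at the optimum. The carbohydrate and calories requirements are met with equality.
Optimal quantities: spinach = 0.6667 servings, chicken breast = 2.361 servings.
Cost = 1.56·0.6667 + 3.01·2.361 = 8.1467.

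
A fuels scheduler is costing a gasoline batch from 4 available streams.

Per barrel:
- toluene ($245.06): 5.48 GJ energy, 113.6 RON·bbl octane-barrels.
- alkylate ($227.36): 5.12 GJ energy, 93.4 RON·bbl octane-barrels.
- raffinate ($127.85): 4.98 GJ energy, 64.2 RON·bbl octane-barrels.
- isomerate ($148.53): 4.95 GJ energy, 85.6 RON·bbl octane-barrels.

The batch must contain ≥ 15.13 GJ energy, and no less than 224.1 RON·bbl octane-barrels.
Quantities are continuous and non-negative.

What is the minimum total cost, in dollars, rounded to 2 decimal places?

Treat it as an LP. Let x1 = barrels of toluene, x2 = barrels of alkylate, x3 = barrels of raffinate, x4 = barrels of isomerate.
Minimise 245.06x1 + 227.36x2 + 127.85x3 + 148.53x4 s.t.:
  5.48x1 + 5.12x2 + 4.98x3 + 4.95x4 ≥ 15.13   (energy)
  113.6x1 + 93.4x2 + 64.2x3 + 85.6x4 ≥ 224.1   (octane-barrels)
  x1, x2, x3, x4 ≥ 0.
The cheapest feasible vertex uses only raffinate, isomerate; toluene, alkylate are not used. There the energy and octane-barrels constraints are tight.
That vertex is x3 = 1.7128, x4 = 1.3334.
Cost = 127.85·1.7128 + 148.53·1.3334 = 417.0314.

$417.03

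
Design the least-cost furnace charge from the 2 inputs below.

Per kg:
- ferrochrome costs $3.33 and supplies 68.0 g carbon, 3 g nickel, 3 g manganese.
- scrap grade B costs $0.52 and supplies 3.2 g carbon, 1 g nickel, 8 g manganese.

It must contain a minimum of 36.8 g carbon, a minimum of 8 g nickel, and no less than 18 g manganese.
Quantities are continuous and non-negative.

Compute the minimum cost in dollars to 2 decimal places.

Let x1 = kg of ferrochrome, x2 = kg of scrap grade B.
Minimise 3.33x1 + 0.52x2 with:
  68x1 + 3.2x2 ≥ 36.8   (carbon)
  3x1 + 1x2 ≥ 8   (nickel)
  3x1 + 8x2 ≥ 18   (manganese)
  x1, x2 ≥ 0.
Both inputs are positive at the optimum. There the carbon and nickel constraints are tight.
So ferrochrome = 0.1918 kg, scrap grade B = 7.425 kg.
Hence cost = 3.33·0.1918 + 0.52·7.425 = $4.4997.

$4.50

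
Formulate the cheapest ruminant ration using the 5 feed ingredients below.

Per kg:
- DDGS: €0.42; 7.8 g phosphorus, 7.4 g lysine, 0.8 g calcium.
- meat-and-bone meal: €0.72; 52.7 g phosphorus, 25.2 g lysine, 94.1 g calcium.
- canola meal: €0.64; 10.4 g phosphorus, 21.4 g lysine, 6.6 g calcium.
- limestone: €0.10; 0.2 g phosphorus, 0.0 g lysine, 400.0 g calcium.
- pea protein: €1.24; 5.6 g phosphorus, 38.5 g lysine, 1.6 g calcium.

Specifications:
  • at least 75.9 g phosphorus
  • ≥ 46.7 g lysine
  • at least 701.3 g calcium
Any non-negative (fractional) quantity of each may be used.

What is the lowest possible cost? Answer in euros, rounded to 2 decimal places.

€1.47

This is a linear program. Let x1 = kg of DDGS, x2 = kg of meat-and-bone meal, x3 = kg of canola meal, x4 = kg of limestone, x5 = kg of pea protein.
Minimize 0.42x1 + 0.72x2 + 0.64x3 + 0.1x4 + 1.24x5 with:
  7.8x1 + 52.7x2 + 10.4x3 + 0.2x4 + 5.6x5 ≥ 75.9   (phosphorus)
  7.4x1 + 25.2x2 + 21.4x3 + 38.5x5 ≥ 46.7   (lysine)
  0.8x1 + 94.1x2 + 6.6x3 + 400x4 + 1.6x5 ≥ 701.3   (calcium)
  x1, x2, x3, x4, x5 ≥ 0.
At the optimum only meat-and-bone meal, limestone are positive (DDGS, canola meal, pea protein = 0). There the lysine and calcium constraints are tight.
Solving gives x2 = 1.853, x4 = 1.317.
Cost = 0.72·1.853 + 0.1·1.317 = 1.4659.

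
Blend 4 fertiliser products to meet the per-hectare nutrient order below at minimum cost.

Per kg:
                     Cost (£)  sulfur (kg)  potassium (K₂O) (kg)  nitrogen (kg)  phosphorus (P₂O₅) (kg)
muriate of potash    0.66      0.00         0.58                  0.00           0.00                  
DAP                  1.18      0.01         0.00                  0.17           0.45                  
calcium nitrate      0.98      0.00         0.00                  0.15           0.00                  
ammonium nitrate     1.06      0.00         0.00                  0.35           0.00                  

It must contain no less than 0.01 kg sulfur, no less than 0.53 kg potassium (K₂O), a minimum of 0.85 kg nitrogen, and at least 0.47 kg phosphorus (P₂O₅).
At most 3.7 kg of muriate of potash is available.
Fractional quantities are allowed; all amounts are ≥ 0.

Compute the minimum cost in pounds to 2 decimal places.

£3.87

Let x1 = kg of muriate of potash, x2 = kg of DAP, x3 = kg of calcium nitrate, x4 = kg of ammonium nitrate.
Minimize 0.66x1 + 1.18x2 + 0.98x3 + 1.06x4 subject to:
  0.01x2 ≥ 0.01   (sulfur)
  0.58x1 ≥ 0.53   (potassium (K₂O))
  0.17x2 + 0.15x3 + 0.35x4 ≥ 0.85   (nitrogen)
  0.45x2 ≥ 0.47   (phosphorus (P₂O₅))
  x1 ≤ 3.7
  x1, x2, x3, x4 ≥ 0.
The minimum-cost mix takes nothing from calcium nitrate — only muriate of potash, DAP, ammonium nitrate. The potassium (K₂O), nitrogen, phosphorus (P₂O₅) requirements are met with equality.
So muriate of potash = 0.9138 kg, DAP = 1.044 kg, ammonium nitrate = 1.921 kg.
Cost = 0.66·0.9138 + 1.18·1.044 + 1.06·1.921 = 3.8713.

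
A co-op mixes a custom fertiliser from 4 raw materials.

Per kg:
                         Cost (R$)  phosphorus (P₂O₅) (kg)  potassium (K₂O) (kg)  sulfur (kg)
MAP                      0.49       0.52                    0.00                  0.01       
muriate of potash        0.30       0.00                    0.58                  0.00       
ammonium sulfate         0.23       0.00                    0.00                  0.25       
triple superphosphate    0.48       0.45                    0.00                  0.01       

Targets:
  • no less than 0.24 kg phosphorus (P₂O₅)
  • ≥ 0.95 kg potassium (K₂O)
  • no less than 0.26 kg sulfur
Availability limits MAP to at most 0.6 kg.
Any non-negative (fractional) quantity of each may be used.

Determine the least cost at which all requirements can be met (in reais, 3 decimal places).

R$0.952

Treat it as an LP. Let x1 = kg of MAP, x2 = kg of muriate of potash, x3 = kg of ammonium sulfate, x4 = kg of triple superphosphate.
min 0.49x1 + 0.3x2 + 0.23x3 + 0.48x4 s.t.:
  0.52x1 + 0.45x4 ≥ 0.24   (phosphorus (P₂O₅))
  0.58x2 ≥ 0.95   (potassium (K₂O))
  0.01x1 + 0.25x3 + 0.01x4 ≥ 0.26   (sulfur)
  x1 ≤ 0.6
  x1, x2, x3, x4 ≥ 0.
The minimum-cost mix takes nothing from triple superphosphate — only MAP, muriate of potash, ammonium sulfate. There the phosphorus (P₂O₅), potassium (K₂O), sulfur constraints are tight.
Solving gives x1 = 0.46154, x2 = 1.6379, x3 = 1.0215.
Total cost: 0.49·0.46154 + 0.3·1.6379 + 0.23·1.0215 = 0.95247.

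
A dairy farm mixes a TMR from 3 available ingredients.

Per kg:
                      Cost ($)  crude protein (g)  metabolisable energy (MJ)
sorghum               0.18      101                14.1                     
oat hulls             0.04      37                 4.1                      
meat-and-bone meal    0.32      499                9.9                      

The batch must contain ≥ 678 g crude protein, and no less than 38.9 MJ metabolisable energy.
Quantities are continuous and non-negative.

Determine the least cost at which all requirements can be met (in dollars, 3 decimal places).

$0.558

This is a linear program. Let x1 = kg of sorghum, x2 = kg of oat hulls, x3 = kg of meat-and-bone meal.
min 0.18x1 + 0.04x2 + 0.32x3 s.t.:
  101x1 + 37x2 + 499x3 ≥ 678   (crude protein)
  14.1x1 + 4.1x2 + 9.9x3 ≥ 38.9   (metabolisable energy)
  x1, x2, x3 ≥ 0.
The minimum-cost mix takes nothing from sorghum — only oat hulls, meat-and-bone meal. The crude protein and metabolisable energy requirements are met with equality.
So oat hulls = 7.561 kg, meat-and-bone meal = 0.7981 kg.
Cost = 0.04·7.561 + 0.32·0.7981 = 0.55783.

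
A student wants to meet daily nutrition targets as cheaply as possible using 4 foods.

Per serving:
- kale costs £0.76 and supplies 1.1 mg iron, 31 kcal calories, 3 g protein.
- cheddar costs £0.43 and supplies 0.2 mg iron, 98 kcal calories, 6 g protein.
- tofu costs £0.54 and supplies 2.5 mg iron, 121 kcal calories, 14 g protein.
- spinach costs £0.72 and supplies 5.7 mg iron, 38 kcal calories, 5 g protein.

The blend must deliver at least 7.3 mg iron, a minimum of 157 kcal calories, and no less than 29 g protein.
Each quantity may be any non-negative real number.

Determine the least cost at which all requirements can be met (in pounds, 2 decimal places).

£1.35

This is a linear program. Let x1 = servings of kale, x2 = servings of cheddar, x3 = servings of tofu, x4 = servings of spinach.
Minimize 0.76x1 + 0.43x2 + 0.54x3 + 0.72x4 s.t.:
  1.1x1 + 0.2x2 + 2.5x3 + 5.7x4 ≥ 7.3   (iron)
  31x1 + 98x2 + 121x3 + 38x4 ≥ 157   (calories)
  3x1 + 6x2 + 14x3 + 5x4 ≥ 29   (protein)
  x1, x2, x3, x4 ≥ 0.
The cheapest feasible vertex uses only tofu, spinach; kale, cheddar are not used. There the iron and protein constraints are tight.
Solving gives x3 = 1.914, x4 = 0.4413.
Cost = 0.54·1.914 + 0.72·0.4413 = 1.3513.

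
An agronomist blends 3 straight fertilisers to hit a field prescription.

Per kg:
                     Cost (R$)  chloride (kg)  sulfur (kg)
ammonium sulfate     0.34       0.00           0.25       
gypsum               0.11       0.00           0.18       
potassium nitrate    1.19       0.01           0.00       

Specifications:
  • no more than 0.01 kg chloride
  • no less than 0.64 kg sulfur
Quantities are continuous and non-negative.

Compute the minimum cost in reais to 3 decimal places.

This is a linear program. Let x1 = kg of ammonium sulfate, x2 = kg of gypsum, x3 = kg of potassium nitrate.
Minimise 0.34x1 + 0.11x2 + 1.19x3 with:
  0.01x3 ≤ 0.01   (chloride)
  0.25x1 + 0.18x2 ≥ 0.64   (sulfur)
  x1, x2, x3 ≥ 0.
The optimal basis is {gypsum}; ammonium sulfate, potassium nitrate drop out. The sulfur requirement is met with equality.
Solving gives x2 = 3.556.
Hence cost = 0.11·3.556 = R$0.39116.

R$0.391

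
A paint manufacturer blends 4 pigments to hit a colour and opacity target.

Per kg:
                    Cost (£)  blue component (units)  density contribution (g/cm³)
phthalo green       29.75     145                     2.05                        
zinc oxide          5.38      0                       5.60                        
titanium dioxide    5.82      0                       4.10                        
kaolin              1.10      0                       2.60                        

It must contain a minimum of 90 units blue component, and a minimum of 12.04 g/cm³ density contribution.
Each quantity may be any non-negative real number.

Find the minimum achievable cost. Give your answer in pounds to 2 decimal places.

£23.02

Set it up as a linear program. Let x1 = kg of phthalo green, x2 = kg of zinc oxide, x3 = kg of titanium dioxide, x4 = kg of kaolin.
min 29.75x1 + 5.38x2 + 5.82x3 + 1.1x4 subject to:
  145x1 ≥ 90   (blue component)
  2.05x1 + 5.6x2 + 4.1x3 + 2.6x4 ≥ 12.04   (density contribution)
  x1, x2, x3, x4 ≥ 0.
The optimal basis is {phthalo green, kaolin}; zinc oxide, titanium dioxide drop out. The blue component and density contribution requirements are met with equality.
That vertex is x1 = 0.6207, x4 = 4.141.
Objective = 29.75·0.6207 + 1.1·4.141 = 23.0209.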